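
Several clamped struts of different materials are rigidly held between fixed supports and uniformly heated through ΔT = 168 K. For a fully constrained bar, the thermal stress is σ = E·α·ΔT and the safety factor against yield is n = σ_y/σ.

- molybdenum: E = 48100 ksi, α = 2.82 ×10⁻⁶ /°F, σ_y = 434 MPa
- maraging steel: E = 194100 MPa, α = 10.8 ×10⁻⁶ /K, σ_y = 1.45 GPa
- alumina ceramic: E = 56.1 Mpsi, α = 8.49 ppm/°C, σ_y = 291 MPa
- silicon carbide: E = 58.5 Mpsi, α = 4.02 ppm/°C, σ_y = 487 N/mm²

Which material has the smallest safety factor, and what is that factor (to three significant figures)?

Per material, after unit conversion:
  molybdenum: E = 331.6, α = 5.08, σ_y = 434.0 → σ = 283 MPa, n = 1.53
  maraging steel: E = 194.1, α = 10.8, σ_y = 1450 → σ = 352 MPa, n = 4.12
  alumina ceramic: E = 386.8, α = 8.49, σ_y = 291.0 → σ = 552 MPa, n = 0.527
  silicon carbide: E = 403.3, α = 4.02, σ_y = 487.0 → σ = 272 MPa, n = 1.79
The minimum is alumina ceramic at n = 0.527.

alumina ceramic, n = 0.527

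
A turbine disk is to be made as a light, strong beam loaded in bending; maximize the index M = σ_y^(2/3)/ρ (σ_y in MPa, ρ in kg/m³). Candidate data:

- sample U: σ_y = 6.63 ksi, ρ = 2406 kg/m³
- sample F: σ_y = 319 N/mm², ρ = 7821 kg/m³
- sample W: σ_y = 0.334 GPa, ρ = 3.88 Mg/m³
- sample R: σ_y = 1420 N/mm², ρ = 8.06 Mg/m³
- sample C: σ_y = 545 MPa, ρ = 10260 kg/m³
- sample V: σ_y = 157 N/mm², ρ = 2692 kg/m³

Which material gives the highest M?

sample R

Convert each candidate to consistent units, then evaluate M:
  sample U: σ_y = 45.71 MPa, ρ = 2406 kg/m³
  sample F: σ_y = 319.0 MPa, ρ = 7821 kg/m³
  sample W: σ_y = 334.0 MPa, ρ = 3880 kg/m³
  sample R: σ_y = 1420 MPa, ρ = 8060 kg/m³
  sample C: σ_y = 545.0 MPa, ρ = 10260 kg/m³
  sample V: σ_y = 157.0 MPa, ρ = 2692 kg/m³
  sample R: M = 15.7×10⁻³
  sample W: M = 12.4×10⁻³
  sample V: M = 10.8×10⁻³
  sample C: M = 6.50×10⁻³
  sample F: M = 5.97×10⁻³
  sample U: M = 5.31×10⁻³
The maximum is for sample R.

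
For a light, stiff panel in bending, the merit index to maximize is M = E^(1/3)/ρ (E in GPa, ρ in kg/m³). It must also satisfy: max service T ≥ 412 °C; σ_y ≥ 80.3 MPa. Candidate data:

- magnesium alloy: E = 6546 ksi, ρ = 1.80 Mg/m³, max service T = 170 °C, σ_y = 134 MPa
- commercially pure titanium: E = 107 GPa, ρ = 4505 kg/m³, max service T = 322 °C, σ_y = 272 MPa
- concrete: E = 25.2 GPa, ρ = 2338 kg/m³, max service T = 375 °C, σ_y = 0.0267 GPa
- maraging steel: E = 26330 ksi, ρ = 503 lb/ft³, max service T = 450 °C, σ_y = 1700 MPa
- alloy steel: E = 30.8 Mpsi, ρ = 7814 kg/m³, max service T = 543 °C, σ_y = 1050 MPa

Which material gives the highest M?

alloy steel

Screen on constraints: max service T ≥ 412 °C; σ_y ≥ 80.3 MPa. Survivors: maraging steel, alloy steel.
Convert each candidate to consistent units, then evaluate M:
  maraging steel: E = 181.5 GPa, ρ = 8057 kg/m³
  alloy steel: E = 212.4 GPa, ρ = 7814 kg/m³
  alloy steel: M = 0.764×10⁻³
  maraging steel: M = 0.703×10⁻³
Alloy steel has the largest M.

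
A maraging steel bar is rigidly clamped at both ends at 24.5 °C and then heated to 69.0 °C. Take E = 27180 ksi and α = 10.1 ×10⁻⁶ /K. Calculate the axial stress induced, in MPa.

E = 27180 ksi = 187.4 GPa.
ΔT = 44.50 K. Constrained thermal stress σ = E·α·ΔT = 187.4×10³ MPa × 10.1×10⁻⁶ × 44.50 = 84.2 MPa (compressive).

84.2 MPa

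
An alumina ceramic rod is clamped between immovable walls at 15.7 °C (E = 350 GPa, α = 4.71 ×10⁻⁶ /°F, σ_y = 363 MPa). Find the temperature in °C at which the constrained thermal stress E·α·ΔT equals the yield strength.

138 °C

α = 4.71×10⁻⁶/°F × 9/5 = 8.48×10⁻⁶/K.
E·α·ΔT = 363.0 MPa ⇒ ΔT = 363.0 / (350.0×10³ × 8.48×10⁻⁶) = 122.3 K.
T = 15.7 + 122.3 = 138.0 °C.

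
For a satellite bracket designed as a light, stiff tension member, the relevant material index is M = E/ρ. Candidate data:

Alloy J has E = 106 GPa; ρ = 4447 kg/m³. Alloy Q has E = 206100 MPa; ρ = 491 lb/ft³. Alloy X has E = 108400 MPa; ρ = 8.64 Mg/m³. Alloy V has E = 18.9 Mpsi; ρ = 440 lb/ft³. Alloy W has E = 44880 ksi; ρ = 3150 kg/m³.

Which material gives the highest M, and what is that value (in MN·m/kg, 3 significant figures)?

alloy W, M = 98.2 MN·m/kg

After converting to SI:
  alloy J: E = 106.0 GPa, ρ = 4447 kg/m³
  alloy Q: E = 206.1 GPa, ρ = 7865 kg/m³
  alloy X: E = 108.4 GPa, ρ = 8640 kg/m³
  alloy V: E = 130.3 GPa, ρ = 7048 kg/m³
  alloy W: E = 309.4 GPa, ρ = 3150 kg/m³
  alloy W: M = 98.2 MN·m/kg
  alloy Q: M = 26.2 MN·m/kg
  alloy J: M = 23.8 MN·m/kg
  alloy V: M = 18.5 MN·m/kg
  alloy X: M = 12.5 MN·m/kg
Highest index: alloy W.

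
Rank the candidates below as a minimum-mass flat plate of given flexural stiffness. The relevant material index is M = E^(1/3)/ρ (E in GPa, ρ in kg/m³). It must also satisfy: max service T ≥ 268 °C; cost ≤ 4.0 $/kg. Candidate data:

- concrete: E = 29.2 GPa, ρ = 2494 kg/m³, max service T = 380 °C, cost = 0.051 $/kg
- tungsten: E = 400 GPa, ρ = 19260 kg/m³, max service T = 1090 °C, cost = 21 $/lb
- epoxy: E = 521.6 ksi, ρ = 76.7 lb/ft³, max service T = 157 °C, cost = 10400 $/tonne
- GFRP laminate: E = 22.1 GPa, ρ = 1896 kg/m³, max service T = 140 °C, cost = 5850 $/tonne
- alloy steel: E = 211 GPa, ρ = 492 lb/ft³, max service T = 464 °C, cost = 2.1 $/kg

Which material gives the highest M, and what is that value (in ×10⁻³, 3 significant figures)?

concrete, M = 1.23×10⁻³

Screen on constraints: max service T ≥ 268 °C; cost ≤ 4.0 $/kg. Survivors: concrete, alloy steel.
In SI units:
  concrete: E = 29.20 GPa, ρ = 2494 kg/m³
  alloy steel: E = 211.0 GPa, ρ = 7881 kg/m³
  concrete: M = 1.23×10⁻³
  alloy steel: M = 0.755×10⁻³
The maximum is for concrete.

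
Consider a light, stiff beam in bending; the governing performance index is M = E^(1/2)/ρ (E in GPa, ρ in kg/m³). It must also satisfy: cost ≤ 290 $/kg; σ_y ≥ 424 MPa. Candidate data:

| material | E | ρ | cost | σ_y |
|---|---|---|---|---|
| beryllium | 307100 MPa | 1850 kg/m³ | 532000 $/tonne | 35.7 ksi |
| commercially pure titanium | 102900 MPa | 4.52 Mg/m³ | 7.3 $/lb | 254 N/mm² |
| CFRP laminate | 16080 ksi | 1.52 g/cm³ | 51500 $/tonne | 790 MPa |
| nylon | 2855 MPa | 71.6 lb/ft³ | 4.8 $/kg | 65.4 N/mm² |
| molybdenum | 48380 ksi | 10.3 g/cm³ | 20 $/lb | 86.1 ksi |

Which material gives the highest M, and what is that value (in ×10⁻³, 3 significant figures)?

Screen on constraints: cost ≤ 290 $/kg; σ_y ≥ 424 MPa. Survivors: CFRP laminate, molybdenum.
Putting every candidate on a common basis:
  CFRP laminate: E = 110.9 GPa, ρ = 1520 kg/m³
  molybdenum: E = 333.6 GPa, ρ = 10300 kg/m³
  CFRP laminate: M = 6.93×10⁻³
  molybdenum: M = 1.77×10⁻³
The maximum is for CFRP laminate.

CFRP laminate, M = 6.93×10⁻³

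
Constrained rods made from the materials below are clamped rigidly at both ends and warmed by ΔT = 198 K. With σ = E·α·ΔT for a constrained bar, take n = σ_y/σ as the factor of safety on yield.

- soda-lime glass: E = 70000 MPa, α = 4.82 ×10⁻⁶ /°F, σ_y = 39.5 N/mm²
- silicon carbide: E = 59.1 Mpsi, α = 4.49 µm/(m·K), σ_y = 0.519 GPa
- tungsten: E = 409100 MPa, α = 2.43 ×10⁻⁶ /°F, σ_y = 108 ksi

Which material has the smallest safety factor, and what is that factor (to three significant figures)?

With everything in SI (GPa, ×10⁻⁶/K, MPa):
  soda-lime glass: E = 70.00, α = 8.68, σ_y = 39.50 → σ = 120 MPa, n = 0.328
  silicon carbide: E = 407.5, α = 4.49, σ_y = 519.0 → σ = 362 MPa, n = 1.43
  tungsten: E = 409.1, α = 4.37, σ_y = 744.6 → σ = 354 MPa, n = 2.10
The minimum is soda-lime glass at n = 0.328.

soda-lime glass, n = 0.328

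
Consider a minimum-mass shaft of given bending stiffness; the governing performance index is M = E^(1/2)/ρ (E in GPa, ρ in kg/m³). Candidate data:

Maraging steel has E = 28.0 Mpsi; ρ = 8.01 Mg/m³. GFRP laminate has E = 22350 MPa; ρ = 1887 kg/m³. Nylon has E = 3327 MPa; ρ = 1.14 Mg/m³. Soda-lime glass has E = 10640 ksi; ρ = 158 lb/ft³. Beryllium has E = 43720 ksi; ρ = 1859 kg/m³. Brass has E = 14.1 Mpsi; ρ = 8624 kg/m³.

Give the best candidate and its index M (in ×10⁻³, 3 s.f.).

beryllium, M = 9.34×10⁻³

In SI units:
  maraging steel: E = 193.1 GPa, ρ = 8010 kg/m³
  GFRP laminate: E = 22.35 GPa, ρ = 1887 kg/m³
  nylon: E = 3.327 GPa, ρ = 1140 kg/m³
  soda-lime glass: E = 73.36 GPa, ρ = 2531 kg/m³
  beryllium: E = 301.4 GPa, ρ = 1859 kg/m³
  brass: E = 97.22 GPa, ρ = 8624 kg/m³
  beryllium: M = 9.34×10⁻³
  soda-lime glass: M = 3.38×10⁻³
  GFRP laminate: M = 2.51×10⁻³
  maraging steel: M = 1.73×10⁻³
  nylon: M = 1.60×10⁻³
  brass: M = 1.14×10⁻³
Beryllium ranks first.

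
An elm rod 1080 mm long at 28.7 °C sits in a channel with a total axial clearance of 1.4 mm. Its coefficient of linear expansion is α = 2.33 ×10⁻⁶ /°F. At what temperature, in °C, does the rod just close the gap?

338 °C

α = 2.33×10⁻⁶/°F × 9/5 = 4.19×10⁻⁶/K.
α·L₀·ΔT = 1.4 mm ⇒ ΔT = 1.4 / (4.19×10⁻⁶ × 1080.0) = 309.1 K.
T = 28.7 + 309.1 = 337.8 °C.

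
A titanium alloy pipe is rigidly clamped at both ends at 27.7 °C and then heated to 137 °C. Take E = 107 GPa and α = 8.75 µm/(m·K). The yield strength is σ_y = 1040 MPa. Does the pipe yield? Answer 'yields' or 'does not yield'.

ΔT = 109.3 K. Constrained thermal stress σ = E·α·ΔT = 107.0×10³ MPa × 8.75×10⁻⁶ × 109.3 = 102 MPa (compressive).
Compare to σ_y = 1040 MPa: σ < σ_y, so it does not yield.

does not yield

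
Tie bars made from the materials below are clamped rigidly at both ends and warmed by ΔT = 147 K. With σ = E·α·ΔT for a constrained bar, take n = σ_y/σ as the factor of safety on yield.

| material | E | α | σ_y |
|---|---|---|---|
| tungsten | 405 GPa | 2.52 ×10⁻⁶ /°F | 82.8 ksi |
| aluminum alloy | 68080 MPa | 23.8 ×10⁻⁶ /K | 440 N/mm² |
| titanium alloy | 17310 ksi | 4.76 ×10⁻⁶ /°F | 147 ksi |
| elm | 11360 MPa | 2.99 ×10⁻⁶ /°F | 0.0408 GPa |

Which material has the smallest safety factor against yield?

aluminum alloy

In consistent units (E in GPa, α in ×10⁻⁶/K, σ_y in MPa):
  tungsten: E = 405.0, α = 4.54, σ_y = 570.9 → σ = 270 MPa, n = 2.11
  aluminum alloy: E = 68.08, α = 23.8, σ_y = 440.0 → σ = 238 MPa, n = 1.85
  titanium alloy: E = 119.3, α = 8.57, σ_y = 1014 → σ = 150 MPa, n = 6.74
  elm: E = 11.36, α = 5.38, σ_y = 40.80 → σ = 8.99 MPa, n = 4.54
The minimum is aluminum alloy at n = 1.85.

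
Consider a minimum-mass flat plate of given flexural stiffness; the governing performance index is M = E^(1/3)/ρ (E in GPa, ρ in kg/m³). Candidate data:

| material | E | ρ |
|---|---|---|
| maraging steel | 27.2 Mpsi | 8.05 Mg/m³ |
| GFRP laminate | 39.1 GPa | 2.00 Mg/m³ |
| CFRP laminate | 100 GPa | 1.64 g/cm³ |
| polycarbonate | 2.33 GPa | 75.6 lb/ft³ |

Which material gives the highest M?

CFRP laminate

In SI units:
  maraging steel: E = 187.5 GPa, ρ = 8050 kg/m³
  GFRP laminate: E = 39.10 GPa, ρ = 2000 kg/m³
  CFRP laminate: E = 100.0 GPa, ρ = 1640 kg/m³
  polycarbonate: E = 2.330 GPa, ρ = 1211 kg/m³
  CFRP laminate: M = 2.83×10⁻³
  GFRP laminate: M = 1.70×10⁻³
  polycarbonate: M = 1.09×10⁻³
  maraging steel: M = 0.711×10⁻³
The maximum is for CFRP laminate.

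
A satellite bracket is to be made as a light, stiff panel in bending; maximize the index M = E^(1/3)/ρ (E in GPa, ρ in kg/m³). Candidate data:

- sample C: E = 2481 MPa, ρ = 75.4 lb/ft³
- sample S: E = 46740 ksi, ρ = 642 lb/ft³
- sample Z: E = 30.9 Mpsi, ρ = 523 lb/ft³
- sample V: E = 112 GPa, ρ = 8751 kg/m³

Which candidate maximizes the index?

sample C

In SI units:
  sample C: E = 2.481 GPa, ρ = 1208 kg/m³
  sample S: E = 322.3 GPa, ρ = 10280 kg/m³
  sample Z: E = 213.0 GPa, ρ = 8378 kg/m³
  sample V: E = 112.0 GPa, ρ = 8751 kg/m³
  sample C: M = 1.12×10⁻³
  sample Z: M = 0.713×10⁻³
  sample S: M = 0.667×10⁻³
  sample V: M = 0.551×10⁻³
Sample C has the largest M.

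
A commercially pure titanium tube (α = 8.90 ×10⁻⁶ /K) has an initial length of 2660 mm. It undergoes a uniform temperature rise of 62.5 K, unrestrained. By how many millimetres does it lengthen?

1.48 mm

ΔL = α·L₀·ΔT = 8.90×10⁻⁶ × 2660 mm × 62.50 K = 1.48 mm.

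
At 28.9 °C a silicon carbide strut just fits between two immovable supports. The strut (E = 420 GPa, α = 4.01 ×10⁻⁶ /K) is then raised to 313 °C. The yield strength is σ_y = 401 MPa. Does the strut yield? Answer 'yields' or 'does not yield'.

ΔT = 284.1 K. Constrained thermal stress σ = E·α·ΔT = 420.0×10³ MPa × 4.01×10⁻⁶ × 284.1 = 478 MPa (compressive).
Compare to σ_y = 401 MPa: σ ≥ σ_y, so it yields.

yields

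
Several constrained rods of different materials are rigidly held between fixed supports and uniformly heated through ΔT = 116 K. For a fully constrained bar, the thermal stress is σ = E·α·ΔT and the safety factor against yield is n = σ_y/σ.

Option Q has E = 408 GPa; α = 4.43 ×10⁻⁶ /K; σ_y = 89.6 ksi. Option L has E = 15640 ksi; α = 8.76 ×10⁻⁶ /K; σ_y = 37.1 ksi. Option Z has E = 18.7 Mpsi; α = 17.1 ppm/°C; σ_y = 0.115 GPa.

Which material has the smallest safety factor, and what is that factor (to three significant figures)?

option Z, n = 0.450

Per material, after unit conversion:
  option Q: E = 408.0, α = 4.43, σ_y = 617.8 → σ = 210 MPa, n = 2.95
  option L: E = 107.8, α = 8.76, σ_y = 255.8 → σ = 110 MPa, n = 2.33
  option Z: E = 128.9, α = 17.1, σ_y = 115.0 → σ = 256 MPa, n = 0.450
Smallest n: option Z with n = 0.450.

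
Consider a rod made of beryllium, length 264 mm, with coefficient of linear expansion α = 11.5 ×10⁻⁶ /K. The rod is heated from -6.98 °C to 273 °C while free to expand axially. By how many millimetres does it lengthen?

ΔT = 273 − (-6.98) = 280.0 K.
ΔL = α·L₀·ΔT = 11.5×10⁻⁶ × 264 mm × 280.0 K = 0.850 mm.

0.850 mm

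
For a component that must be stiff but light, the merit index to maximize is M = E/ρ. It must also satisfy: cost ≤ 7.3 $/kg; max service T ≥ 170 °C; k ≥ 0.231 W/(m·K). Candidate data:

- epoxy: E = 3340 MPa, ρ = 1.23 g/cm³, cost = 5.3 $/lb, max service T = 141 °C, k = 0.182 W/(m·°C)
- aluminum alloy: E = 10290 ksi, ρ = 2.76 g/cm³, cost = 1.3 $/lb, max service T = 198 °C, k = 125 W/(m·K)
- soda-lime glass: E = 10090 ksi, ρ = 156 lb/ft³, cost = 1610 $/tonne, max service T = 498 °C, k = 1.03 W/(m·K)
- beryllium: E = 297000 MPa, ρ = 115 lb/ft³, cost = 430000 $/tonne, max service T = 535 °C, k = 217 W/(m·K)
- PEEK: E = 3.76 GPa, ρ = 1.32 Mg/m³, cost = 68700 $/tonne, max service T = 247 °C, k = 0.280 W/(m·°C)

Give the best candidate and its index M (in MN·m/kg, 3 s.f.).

Screen on constraints: cost ≤ 7.3 $/kg; max service T ≥ 170 °C; k ≥ 0.231 W/(m·K). Survivors: aluminum alloy, soda-lime glass.
Putting every candidate on a common basis:
  aluminum alloy: E = 70.95 GPa, ρ = 2760 kg/m³
  soda-lime glass: E = 69.57 GPa, ρ = 2499 kg/m³
  soda-lime glass: M = 27.8 MN·m/kg
  aluminum alloy: M = 25.7 MN·m/kg
Soda-lime glass has the largest M.

soda-lime glass, M = 27.8 MN·m/kg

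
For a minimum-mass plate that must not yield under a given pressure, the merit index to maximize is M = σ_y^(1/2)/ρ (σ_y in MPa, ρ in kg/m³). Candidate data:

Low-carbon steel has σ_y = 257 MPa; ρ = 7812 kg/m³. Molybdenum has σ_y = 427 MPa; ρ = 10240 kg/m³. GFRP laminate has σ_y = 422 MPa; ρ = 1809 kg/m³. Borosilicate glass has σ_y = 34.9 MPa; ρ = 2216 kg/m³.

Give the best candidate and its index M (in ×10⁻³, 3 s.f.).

GFRP laminate, M = 11.4×10⁻³

Computing M directly (units already consistent):
  GFRP laminate: M = 11.4×10⁻³
  borosilicate glass: M = 2.67×10⁻³
  low-carbon steel: M = 2.05×10⁻³
  molybdenum: M = 2.02×10⁻³
The maximum is for GFRP laminate.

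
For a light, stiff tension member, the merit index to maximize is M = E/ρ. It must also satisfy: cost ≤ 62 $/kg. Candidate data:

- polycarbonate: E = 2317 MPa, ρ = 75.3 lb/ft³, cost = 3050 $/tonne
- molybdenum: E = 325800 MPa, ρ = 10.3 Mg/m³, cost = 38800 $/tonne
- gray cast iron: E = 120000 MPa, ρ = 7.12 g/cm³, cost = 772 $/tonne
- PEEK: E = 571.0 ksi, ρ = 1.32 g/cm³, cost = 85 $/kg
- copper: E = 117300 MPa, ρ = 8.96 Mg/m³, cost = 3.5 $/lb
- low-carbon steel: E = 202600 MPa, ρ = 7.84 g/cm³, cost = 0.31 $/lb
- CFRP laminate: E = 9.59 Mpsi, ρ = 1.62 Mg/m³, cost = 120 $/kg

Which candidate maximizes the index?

molybdenum

Screen on constraints: cost ≤ 62 $/kg. Survivors: polycarbonate, molybdenum, gray cast iron, copper, low-carbon steel.
After converting to SI:
  polycarbonate: E = 2.317 GPa, ρ = 1206 kg/m³
  molybdenum: E = 325.8 GPa, ρ = 10300 kg/m³
  gray cast iron: E = 120.0 GPa, ρ = 7120 kg/m³
  copper: E = 117.3 GPa, ρ = 8960 kg/m³
  low-carbon steel: E = 202.6 GPa, ρ = 7840 kg/m³
  molybdenum: M = 31.6 MN·m/kg
  low-carbon steel: M = 25.8 MN·m/kg
  gray cast iron: M = 16.9 MN·m/kg
  copper: M = 13.1 MN·m/kg
  polycarbonate: M = 1.92 MN·m/kg
Molybdenum has the largest M.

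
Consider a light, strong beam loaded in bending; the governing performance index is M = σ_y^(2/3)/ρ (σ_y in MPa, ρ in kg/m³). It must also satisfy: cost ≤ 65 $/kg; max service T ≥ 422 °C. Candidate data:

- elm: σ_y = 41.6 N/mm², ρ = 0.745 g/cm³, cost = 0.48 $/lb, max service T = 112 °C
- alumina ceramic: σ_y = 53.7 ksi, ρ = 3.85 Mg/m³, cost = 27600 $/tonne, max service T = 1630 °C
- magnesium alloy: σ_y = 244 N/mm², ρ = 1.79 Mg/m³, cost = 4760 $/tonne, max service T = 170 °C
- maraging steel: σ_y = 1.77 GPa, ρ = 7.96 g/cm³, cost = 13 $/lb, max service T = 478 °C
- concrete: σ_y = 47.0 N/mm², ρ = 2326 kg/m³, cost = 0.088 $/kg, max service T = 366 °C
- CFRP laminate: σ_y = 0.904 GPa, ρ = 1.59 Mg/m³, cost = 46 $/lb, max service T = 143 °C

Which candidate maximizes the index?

Screen on constraints: cost ≤ 65 $/kg; max service T ≥ 422 °C. Survivors: alumina ceramic, maraging steel.
Convert each candidate to consistent units, then evaluate M:
  alumina ceramic: σ_y = 370.2 MPa, ρ = 3850 kg/m³
  maraging steel: σ_y = 1770 MPa, ρ = 7960 kg/m³
  maraging steel: M = 18.4×10⁻³
  alumina ceramic: M = 13.4×10⁻³
Maraging steel ranks first.

maraging steel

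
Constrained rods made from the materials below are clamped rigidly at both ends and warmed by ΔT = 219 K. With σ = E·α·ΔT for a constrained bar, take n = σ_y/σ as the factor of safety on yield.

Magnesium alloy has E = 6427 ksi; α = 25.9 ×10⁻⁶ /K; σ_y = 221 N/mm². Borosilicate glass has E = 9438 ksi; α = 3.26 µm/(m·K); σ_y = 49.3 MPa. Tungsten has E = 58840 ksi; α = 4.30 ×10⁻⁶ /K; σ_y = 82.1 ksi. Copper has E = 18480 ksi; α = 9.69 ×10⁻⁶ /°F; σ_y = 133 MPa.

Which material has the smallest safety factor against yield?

In consistent units (E in GPa, α in ×10⁻⁶/K, σ_y in MPa):
  magnesium alloy: E = 44.31, α = 25.9, σ_y = 221.0 → σ = 251 MPa, n = 0.879
  borosilicate glass: E = 65.07, α = 3.26, σ_y = 49.30 → σ = 46.5 MPa, n = 1.06
  tungsten: E = 405.7, α = 4.30, σ_y = 566.1 → σ = 382 MPa, n = 1.48
  copper: E = 127.4, α = 17.4, σ_y = 133.0 → σ = 487 MPa, n = 0.273
The minimum is copper at n = 0.273.

copper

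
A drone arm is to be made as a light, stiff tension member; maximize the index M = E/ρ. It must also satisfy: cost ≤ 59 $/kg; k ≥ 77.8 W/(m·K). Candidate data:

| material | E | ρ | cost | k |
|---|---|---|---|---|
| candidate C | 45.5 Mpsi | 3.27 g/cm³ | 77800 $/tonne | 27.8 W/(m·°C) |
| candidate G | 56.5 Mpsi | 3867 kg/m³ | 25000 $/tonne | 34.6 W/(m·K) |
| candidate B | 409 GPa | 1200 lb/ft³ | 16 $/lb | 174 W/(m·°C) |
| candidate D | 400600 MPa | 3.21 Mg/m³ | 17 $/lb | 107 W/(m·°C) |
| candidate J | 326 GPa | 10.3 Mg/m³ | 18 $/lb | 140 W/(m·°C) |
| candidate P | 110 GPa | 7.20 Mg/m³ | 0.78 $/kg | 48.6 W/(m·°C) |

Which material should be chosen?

candidate D

Screen on constraints: cost ≤ 59 $/kg; k ≥ 77.8 W/(m·K). Survivors: candidate B, candidate D, candidate J.
Convert each candidate to consistent units, then evaluate M:
  candidate B: E = 409.0 GPa, ρ = 19220 kg/m³
  candidate D: E = 400.6 GPa, ρ = 3210 kg/m³
  candidate J: E = 326.0 GPa, ρ = 10300 kg/m³
  candidate D: M = 125 MN·m/kg
  candidate J: M = 31.7 MN·m/kg
  candidate B: M = 21.3 MN·m/kg
Highest index: candidate D.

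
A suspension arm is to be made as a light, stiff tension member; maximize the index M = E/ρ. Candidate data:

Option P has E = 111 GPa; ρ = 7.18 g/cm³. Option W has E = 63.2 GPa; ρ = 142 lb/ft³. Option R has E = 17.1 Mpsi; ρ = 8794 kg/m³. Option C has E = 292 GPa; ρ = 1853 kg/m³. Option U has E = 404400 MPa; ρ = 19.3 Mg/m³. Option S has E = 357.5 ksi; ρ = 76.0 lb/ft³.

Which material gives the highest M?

After converting to SI:
  option P: E = 111.0 GPa, ρ = 7180 kg/m³
  option W: E = 63.20 GPa, ρ = 2275 kg/m³
  option R: E = 117.9 GPa, ρ = 8794 kg/m³
  option C: E = 292.0 GPa, ρ = 1853 kg/m³
  option U: E = 404.4 GPa, ρ = 19300 kg/m³
  option S: E = 2.465 GPa, ρ = 1217 kg/m³
  option C: M = 158 MN·m/kg
  option W: M = 27.8 MN·m/kg
  option U: M = 21.0 MN·m/kg
  option P: M = 15.5 MN·m/kg
  option R: M = 13.4 MN·m/kg
  option S: M = 2.02 MN·m/kg
Option C ranks first.

option C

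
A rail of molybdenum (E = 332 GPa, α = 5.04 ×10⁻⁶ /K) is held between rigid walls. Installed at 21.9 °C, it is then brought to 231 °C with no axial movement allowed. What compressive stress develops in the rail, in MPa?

350 MPa

ΔT = 209.1 K. Constrained thermal stress σ = E·α·ΔT = 332.0×10³ MPa × 5.04×10⁻⁶ × 209.1 = 350 MPa (compressive).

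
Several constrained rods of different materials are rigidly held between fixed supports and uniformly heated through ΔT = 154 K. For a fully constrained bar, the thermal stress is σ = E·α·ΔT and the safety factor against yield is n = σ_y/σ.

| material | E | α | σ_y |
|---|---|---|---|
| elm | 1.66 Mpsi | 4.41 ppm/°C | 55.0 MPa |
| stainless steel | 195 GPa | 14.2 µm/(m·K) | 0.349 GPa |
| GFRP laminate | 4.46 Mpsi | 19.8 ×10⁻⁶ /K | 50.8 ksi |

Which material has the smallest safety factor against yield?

With everything in SI (GPa, ×10⁻⁶/K, MPa):
  elm: E = 11.45, α = 4.41, σ_y = 55.00 → σ = 7.77 MPa, n = 7.08
  stainless steel: E = 195.0, α = 14.2, σ_y = 349.0 → σ = 426 MPa, n = 0.818
  GFRP laminate: E = 30.75, α = 19.8, σ_y = 350.3 → σ = 93.8 MPa, n = 3.74
Stainless steel has the lowest safety factor, n = 0.818.

stainless steel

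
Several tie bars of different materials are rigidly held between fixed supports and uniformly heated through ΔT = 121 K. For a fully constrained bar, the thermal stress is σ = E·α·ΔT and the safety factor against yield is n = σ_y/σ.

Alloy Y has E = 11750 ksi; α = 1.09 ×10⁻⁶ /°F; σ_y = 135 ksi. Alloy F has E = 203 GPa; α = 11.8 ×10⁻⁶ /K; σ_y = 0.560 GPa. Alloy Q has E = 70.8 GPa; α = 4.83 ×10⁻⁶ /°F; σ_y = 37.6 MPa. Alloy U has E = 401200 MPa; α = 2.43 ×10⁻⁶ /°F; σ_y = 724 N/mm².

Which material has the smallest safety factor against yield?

alloy Q

Converting E to GPa, α to ×10⁻⁶/K, σ_y to MPa, then σ and n for each:
  alloy Y: E = 81.01, α = 1.96, σ_y = 930.8 → σ = 19.2 MPa, n = 48.4
  alloy F: E = 203.0, α = 11.8, σ_y = 560.0 → σ = 290 MPa, n = 1.93
  alloy Q: E = 70.80, α = 8.69, σ_y = 37.60 → σ = 74.5 MPa, n = 0.505
  alloy U: E = 401.2, α = 4.37, σ_y = 724.0 → σ = 212 MPa, n = 3.41
Alloy Q has the lowest safety factor, n = 0.505.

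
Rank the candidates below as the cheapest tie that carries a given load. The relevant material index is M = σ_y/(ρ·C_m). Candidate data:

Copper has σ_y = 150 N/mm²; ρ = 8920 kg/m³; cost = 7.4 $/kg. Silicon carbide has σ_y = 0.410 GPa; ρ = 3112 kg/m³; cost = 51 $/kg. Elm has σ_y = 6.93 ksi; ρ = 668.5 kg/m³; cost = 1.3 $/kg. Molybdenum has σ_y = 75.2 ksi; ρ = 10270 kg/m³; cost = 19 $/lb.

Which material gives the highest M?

elm

Convert each candidate to consistent units, then evaluate M:
  copper: σ_y = 150.0 MPa, ρ = 8920 kg/m³, cost = 7.400 $/kg
  silicon carbide: σ_y = 410.0 MPa, ρ = 3112 kg/m³, cost = 51.00 $/kg
  elm: σ_y = 47.78 MPa, ρ = 668.5 kg/m³, cost = 1.300 $/kg
  molybdenum: σ_y = 518.5 MPa, ρ = 10270 kg/m³, cost = 41.89 $/kg
  elm: M = 55.0 kN·m per $
  silicon carbide: M = 2.58 kN·m per $
  copper: M = 2.27 kN·m per $
  molybdenum: M = 1.21 kN·m per $
The maximum is for elm.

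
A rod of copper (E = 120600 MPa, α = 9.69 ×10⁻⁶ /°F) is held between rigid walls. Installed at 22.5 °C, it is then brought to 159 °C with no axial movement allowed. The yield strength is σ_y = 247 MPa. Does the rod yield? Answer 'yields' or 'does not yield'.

E = 120600 MPa = 120.6 GPa.
α = 9.69×10⁻⁶/°F × 9/5 = 17.4×10⁻⁶/K.
ΔT = 136.5 K. Constrained thermal stress σ = E·α·ΔT = 120.6×10³ MPa × 17.4×10⁻⁶ × 136.5 = 287 MPa (compressive).
Compare to σ_y = 247 MPa: σ ≥ σ_y, so it yields.

yields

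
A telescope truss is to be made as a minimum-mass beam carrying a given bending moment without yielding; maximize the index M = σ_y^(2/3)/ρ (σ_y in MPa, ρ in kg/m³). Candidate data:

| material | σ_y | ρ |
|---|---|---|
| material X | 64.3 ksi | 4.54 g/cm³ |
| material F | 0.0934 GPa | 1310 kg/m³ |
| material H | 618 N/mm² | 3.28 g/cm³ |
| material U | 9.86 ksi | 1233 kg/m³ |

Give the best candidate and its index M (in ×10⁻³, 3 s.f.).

material H, M = 22.1×10⁻³

After converting to SI:
  material X: σ_y = 443.3 MPa, ρ = 4540 kg/m³
  material F: σ_y = 93.40 MPa, ρ = 1310 kg/m³
  material H: σ_y = 618.0 MPa, ρ = 3280 kg/m³
  material U: σ_y = 67.98 MPa, ρ = 1233 kg/m³
  material H: M = 22.1×10⁻³
  material F: M = 15.7×10⁻³
  material U: M = 13.5×10⁻³
  material X: M = 12.8×10⁻³
Material H has the largest M.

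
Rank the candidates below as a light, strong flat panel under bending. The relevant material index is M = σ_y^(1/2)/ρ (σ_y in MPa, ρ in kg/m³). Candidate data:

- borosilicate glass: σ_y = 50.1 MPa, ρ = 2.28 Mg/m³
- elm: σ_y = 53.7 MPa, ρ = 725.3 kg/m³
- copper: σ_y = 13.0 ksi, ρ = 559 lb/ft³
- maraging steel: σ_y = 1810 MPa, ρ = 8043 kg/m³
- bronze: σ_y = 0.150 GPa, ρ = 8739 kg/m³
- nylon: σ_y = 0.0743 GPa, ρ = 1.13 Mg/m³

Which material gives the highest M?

In SI units:
  borosilicate glass: σ_y = 50.10 MPa, ρ = 2280 kg/m³
  elm: σ_y = 53.70 MPa, ρ = 725.3 kg/m³
  copper: σ_y = 89.63 MPa, ρ = 8954 kg/m³
  maraging steel: σ_y = 1810 MPa, ρ = 8043 kg/m³
  bronze: σ_y = 150.0 MPa, ρ = 8739 kg/m³
  nylon: σ_y = 74.30 MPa, ρ = 1130 kg/m³
  elm: M = 10.1×10⁻³
  nylon: M = 7.63×10⁻³
  maraging steel: M = 5.29×10⁻³
  borosilicate glass: M = 3.10×10⁻³
  bronze: M = 1.40×10⁻³
  copper: M = 1.06×10⁻³
Highest index: elm.

elm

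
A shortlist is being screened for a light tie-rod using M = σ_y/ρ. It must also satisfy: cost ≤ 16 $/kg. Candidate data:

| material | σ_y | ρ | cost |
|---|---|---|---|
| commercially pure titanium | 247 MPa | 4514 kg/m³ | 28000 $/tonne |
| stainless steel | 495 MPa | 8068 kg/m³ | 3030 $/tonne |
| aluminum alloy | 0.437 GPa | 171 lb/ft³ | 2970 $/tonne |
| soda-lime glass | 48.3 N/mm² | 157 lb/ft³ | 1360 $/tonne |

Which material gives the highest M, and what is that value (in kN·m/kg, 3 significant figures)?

aluminum alloy, M = 160 kN·m/kg

Screen on constraints: cost ≤ 16 $/kg. Survivors: stainless steel, aluminum alloy, soda-lime glass.
Putting every candidate on a common basis:
  stainless steel: σ_y = 495.0 MPa, ρ = 8068 kg/m³
  aluminum alloy: σ_y = 437.0 MPa, ρ = 2739 kg/m³
  soda-lime glass: σ_y = 48.30 MPa, ρ = 2515 kg/m³
  aluminum alloy: M = 160 kN·m/kg
  stainless steel: M = 61.4 kN·m/kg
  soda-lime glass: M = 19.2 kN·m/kg
Highest index: aluminum alloy.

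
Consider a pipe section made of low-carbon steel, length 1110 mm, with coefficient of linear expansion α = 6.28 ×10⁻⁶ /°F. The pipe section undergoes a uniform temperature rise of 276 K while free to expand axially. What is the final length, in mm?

Convert α: 6.28×10⁻⁶/°F × (9/5) = 11.3×10⁻⁶/K.
ΔL = α·L₀·ΔT = 11.3×10⁻⁶ × 1110 mm × 276.0 K = 3.46 mm.
L = L₀ + ΔL = 1110 + 3.46 = 1113.5 mm.

1113.5 mm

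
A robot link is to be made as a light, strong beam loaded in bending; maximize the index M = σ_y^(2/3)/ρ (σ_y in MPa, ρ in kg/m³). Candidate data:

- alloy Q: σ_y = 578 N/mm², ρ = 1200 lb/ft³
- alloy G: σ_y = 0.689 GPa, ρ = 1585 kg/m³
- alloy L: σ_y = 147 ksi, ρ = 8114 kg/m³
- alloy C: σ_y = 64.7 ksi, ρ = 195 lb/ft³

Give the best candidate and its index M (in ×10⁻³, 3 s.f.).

alloy G, M = 49.2×10⁻³

Normalizing units and computing the index:
  alloy Q: σ_y = 578.0 MPa, ρ = 19220 kg/m³
  alloy G: σ_y = 689.0 MPa, ρ = 1585 kg/m³
  alloy L: σ_y = 1014 MPa, ρ = 8114 kg/m³
  alloy C: σ_y = 446.1 MPa, ρ = 3124 kg/m³
  alloy G: M = 49.2×10⁻³
  alloy C: M = 18.7×10⁻³
  alloy L: M = 12.4×10⁻³
  alloy Q: M = 3.61×10⁻³
Alloy G ranks first.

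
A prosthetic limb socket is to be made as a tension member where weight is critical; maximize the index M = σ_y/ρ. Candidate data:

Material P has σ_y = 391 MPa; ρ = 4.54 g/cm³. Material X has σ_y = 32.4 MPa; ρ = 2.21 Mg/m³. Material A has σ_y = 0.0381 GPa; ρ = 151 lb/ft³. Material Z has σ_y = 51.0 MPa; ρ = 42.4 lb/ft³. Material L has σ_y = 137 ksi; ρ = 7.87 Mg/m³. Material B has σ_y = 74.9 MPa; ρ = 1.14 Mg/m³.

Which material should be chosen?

material L

Normalizing units and computing the index:
  material P: σ_y = 391.0 MPa, ρ = 4540 kg/m³
  material X: σ_y = 32.40 MPa, ρ = 2210 kg/m³
  material A: σ_y = 38.10 MPa, ρ = 2419 kg/m³
  material Z: σ_y = 51.00 MPa, ρ = 679.2 kg/m³
  material L: σ_y = 944.6 MPa, ρ = 7870 kg/m³
  material B: σ_y = 74.90 MPa, ρ = 1140 kg/m³
  material L: M = 120 kN·m/kg
  material P: M = 86.1 kN·m/kg
  material Z: M = 75.1 kN·m/kg
  material B: M = 65.7 kN·m/kg
  material A: M = 15.8 kN·m/kg
  material X: M = 14.7 kN·m/kg
Highest index: material L.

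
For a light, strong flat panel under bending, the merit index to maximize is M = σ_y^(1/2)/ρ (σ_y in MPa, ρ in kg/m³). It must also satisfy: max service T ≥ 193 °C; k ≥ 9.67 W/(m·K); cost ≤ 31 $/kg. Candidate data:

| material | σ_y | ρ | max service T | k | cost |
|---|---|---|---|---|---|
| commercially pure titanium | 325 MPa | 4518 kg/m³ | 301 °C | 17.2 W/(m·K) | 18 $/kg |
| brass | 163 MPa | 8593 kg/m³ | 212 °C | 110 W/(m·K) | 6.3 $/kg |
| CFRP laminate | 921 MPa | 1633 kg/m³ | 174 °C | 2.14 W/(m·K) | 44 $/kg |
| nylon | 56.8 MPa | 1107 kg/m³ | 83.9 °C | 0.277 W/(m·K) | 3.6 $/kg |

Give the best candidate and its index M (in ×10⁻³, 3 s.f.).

commercially pure titanium, M = 3.99×10⁻³

Screen on constraints: max service T ≥ 193 °C; k ≥ 9.67 W/(m·K); cost ≤ 31 $/kg. Survivors: commercially pure titanium, brass.
Computing M directly (units already consistent):
  commercially pure titanium: M = 3.99×10⁻³
  brass: M = 1.49×10⁻³
Commercially pure titanium ranks first.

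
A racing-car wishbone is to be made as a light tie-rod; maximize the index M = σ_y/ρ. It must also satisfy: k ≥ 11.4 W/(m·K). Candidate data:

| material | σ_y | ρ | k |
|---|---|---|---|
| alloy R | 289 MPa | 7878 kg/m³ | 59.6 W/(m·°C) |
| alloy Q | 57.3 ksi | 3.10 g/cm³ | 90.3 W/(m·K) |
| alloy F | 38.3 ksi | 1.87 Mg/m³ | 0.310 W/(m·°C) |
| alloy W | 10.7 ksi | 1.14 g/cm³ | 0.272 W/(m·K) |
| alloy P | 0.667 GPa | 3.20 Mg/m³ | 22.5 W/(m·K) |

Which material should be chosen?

alloy P

Screen on constraints: k ≥ 11.4 W/(m·K). Survivors: alloy R, alloy Q, alloy P.
In SI units:
  alloy R: σ_y = 289.0 MPa, ρ = 7878 kg/m³
  alloy Q: σ_y = 395.1 MPa, ρ = 3100 kg/m³
  alloy P: σ_y = 667.0 MPa, ρ = 3200 kg/m³
  alloy P: M = 208 kN·m/kg
  alloy Q: M = 127 kN·m/kg
  alloy R: M = 36.7 kN·m/kg
Alloy P has the largest M.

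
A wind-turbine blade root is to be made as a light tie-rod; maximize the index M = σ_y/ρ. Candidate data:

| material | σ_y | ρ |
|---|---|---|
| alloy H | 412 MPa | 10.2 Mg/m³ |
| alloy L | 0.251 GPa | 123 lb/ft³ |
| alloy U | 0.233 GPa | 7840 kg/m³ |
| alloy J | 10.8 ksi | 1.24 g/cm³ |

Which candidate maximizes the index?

alloy L

Putting every candidate on a common basis:
  alloy H: σ_y = 412.0 MPa, ρ = 10200 kg/m³
  alloy L: σ_y = 251.0 MPa, ρ = 1970 kg/m³
  alloy U: σ_y = 233.0 MPa, ρ = 7840 kg/m³
  alloy J: σ_y = 74.46 MPa, ρ = 1240 kg/m³
  alloy L: M = 127 kN·m/kg
  alloy J: M = 60.1 kN·m/kg
  alloy H: M = 40.4 kN·m/kg
  alloy U: M = 29.7 kN·m/kg
Alloy L ranks first.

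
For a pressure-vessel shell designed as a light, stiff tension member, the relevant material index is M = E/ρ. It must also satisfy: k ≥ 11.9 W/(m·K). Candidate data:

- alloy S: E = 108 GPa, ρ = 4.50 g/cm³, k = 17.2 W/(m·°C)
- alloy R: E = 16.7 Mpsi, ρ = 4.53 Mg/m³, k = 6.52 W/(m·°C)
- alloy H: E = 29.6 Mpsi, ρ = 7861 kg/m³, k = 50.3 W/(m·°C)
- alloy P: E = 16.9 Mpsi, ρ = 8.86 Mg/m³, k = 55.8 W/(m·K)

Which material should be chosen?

Screen on constraints: k ≥ 11.9 W/(m·K). Survivors: alloy S, alloy H, alloy P.
Convert each candidate to consistent units, then evaluate M:
  alloy S: E = 108.0 GPa, ρ = 4500 kg/m³
  alloy H: E = 204.1 GPa, ρ = 7861 kg/m³
  alloy P: E = 116.5 GPa, ρ = 8860 kg/m³
  alloy H: M = 26.0 MN·m/kg
  alloy S: M = 24.0 MN·m/kg
  alloy P: M = 13.2 MN·m/kg
Alloy H ranks first.

alloy H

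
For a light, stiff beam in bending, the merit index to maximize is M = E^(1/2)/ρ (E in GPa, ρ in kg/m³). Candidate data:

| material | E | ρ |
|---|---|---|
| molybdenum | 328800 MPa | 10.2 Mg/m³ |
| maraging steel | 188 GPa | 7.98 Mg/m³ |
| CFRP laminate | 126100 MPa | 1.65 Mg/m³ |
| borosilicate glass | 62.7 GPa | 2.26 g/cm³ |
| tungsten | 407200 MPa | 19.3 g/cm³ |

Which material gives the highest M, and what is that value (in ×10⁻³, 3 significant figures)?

Putting every candidate on a common basis:
  molybdenum: E = 328.8 GPa, ρ = 10200 kg/m³
  maraging steel: E = 188.0 GPa, ρ = 7980 kg/m³
  CFRP laminate: E = 126.1 GPa, ρ = 1650 kg/m³
  borosilicate glass: E = 62.70 GPa, ρ = 2260 kg/m³
  tungsten: E = 407.2 GPa, ρ = 19300 kg/m³
  CFRP laminate: M = 6.81×10⁻³
  borosilicate glass: M = 3.50×10⁻³
  molybdenum: M = 1.78×10⁻³
  maraging steel: M = 1.72×10⁻³
  tungsten: M = 1.05×10⁻³
Highest index: CFRP laminate.

CFRP laminate, M = 6.81×10⁻³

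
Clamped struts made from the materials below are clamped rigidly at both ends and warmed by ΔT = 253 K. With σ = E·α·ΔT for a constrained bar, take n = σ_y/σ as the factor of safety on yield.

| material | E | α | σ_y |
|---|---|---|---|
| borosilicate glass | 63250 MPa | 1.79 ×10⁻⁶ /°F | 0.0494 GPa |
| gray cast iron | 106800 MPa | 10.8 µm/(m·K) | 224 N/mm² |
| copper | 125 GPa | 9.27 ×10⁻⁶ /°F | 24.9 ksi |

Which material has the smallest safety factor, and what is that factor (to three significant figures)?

In consistent units (E in GPa, α in ×10⁻⁶/K, σ_y in MPa):
  borosilicate glass: E = 63.25, α = 3.22, σ_y = 49.40 → σ = 51.6 MPa, n = 0.958
  gray cast iron: E = 106.8, α = 10.8, σ_y = 224.0 → σ = 292 MPa, n = 0.768
  copper: E = 125.0, α = 16.7, σ_y = 171.7 → σ = 528 MPa, n = 0.325
Copper has the lowest safety factor, n = 0.325.

copper, n = 0.325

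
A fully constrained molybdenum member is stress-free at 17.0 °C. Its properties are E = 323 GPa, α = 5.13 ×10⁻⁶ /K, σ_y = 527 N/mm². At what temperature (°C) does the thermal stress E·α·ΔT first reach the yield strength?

σ_y = 527 N/mm² = 527.0 MPa.
E·α·ΔT = 527.0 MPa ⇒ ΔT = 527.0 / (323.0×10³ × 5.13×10⁻⁶) = 318.0 K.
T = 17.0 + 318.0 = 335.0 °C.

335 °C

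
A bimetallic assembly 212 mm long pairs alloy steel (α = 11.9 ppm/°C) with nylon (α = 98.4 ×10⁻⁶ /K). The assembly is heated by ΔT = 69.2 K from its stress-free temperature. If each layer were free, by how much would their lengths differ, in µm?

1270 µm

Δα = |11.9 − 98.4|×10⁻⁶/K = 86.5×10⁻⁶/K.
ΔL_mismatch = Δα·L·ΔT = 86.5×10⁻⁶ × 212.0 mm × 69.2 K = 1270 µm.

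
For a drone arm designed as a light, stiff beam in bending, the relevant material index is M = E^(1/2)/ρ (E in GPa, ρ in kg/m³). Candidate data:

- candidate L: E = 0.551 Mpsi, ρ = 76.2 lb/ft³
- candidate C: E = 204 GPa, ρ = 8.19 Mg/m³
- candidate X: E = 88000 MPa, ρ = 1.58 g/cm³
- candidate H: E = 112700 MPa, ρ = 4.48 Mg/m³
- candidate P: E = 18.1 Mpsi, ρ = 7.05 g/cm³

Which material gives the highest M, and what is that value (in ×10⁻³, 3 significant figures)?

Putting every candidate on a common basis:
  candidate L: E = 3.799 GPa, ρ = 1221 kg/m³
  candidate C: E = 204.0 GPa, ρ = 8190 kg/m³
  candidate X: E = 88.00 GPa, ρ = 1580 kg/m³
  candidate H: E = 112.7 GPa, ρ = 4480 kg/m³
  candidate P: E = 124.8 GPa, ρ = 7050 kg/m³
  candidate X: M = 5.94×10⁻³
  candidate H: M = 2.37×10⁻³
  candidate C: M = 1.74×10⁻³
  candidate L: M = 1.60×10⁻³
  candidate P: M = 1.58×10⁻³
The maximum is for candidate X.

candidate X, M = 5.94×10⁻³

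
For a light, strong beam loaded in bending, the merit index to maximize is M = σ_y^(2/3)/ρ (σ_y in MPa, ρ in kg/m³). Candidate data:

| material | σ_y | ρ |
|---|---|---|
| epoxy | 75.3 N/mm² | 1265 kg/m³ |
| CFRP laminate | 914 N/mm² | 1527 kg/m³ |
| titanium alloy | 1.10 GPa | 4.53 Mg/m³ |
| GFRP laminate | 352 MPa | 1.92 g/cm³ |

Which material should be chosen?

CFRP laminate

Normalizing units and computing the index:
  epoxy: σ_y = 75.30 MPa, ρ = 1265 kg/m³
  CFRP laminate: σ_y = 914.0 MPa, ρ = 1527 kg/m³
  titanium alloy: σ_y = 1100 MPa, ρ = 4530 kg/m³
  GFRP laminate: σ_y = 352.0 MPa, ρ = 1920 kg/m³
  CFRP laminate: M = 61.7×10⁻³
  GFRP laminate: M = 26.0×10⁻³
  titanium alloy: M = 23.5×10⁻³
  epoxy: M = 14.1×10⁻³
The maximum is for CFRP laminate.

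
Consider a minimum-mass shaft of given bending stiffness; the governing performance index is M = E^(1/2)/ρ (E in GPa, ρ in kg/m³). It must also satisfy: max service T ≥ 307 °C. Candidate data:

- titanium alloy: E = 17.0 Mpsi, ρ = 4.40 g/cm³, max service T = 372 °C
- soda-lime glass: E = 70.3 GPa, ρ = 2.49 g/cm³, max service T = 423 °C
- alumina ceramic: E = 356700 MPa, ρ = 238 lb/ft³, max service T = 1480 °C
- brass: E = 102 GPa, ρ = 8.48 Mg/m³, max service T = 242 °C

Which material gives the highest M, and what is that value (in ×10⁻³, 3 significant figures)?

Screen on constraints: max service T ≥ 307 °C. Survivors: titanium alloy, soda-lime glass, alumina ceramic.
Putting every candidate on a common basis:
  titanium alloy: E = 117.2 GPa, ρ = 4400 kg/m³
  soda-lime glass: E = 70.30 GPa, ρ = 2490 kg/m³
  alumina ceramic: E = 356.7 GPa, ρ = 3812 kg/m³
  alumina ceramic: M = 4.95×10⁻³
  soda-lime glass: M = 3.37×10⁻³
  titanium alloy: M = 2.46×10⁻³
Alumina ceramic ranks first.

alumina ceramic, M = 4.95×10⁻³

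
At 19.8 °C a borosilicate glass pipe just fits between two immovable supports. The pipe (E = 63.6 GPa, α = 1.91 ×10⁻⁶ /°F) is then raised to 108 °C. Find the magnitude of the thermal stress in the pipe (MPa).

α = 1.91×10⁻⁶/°F × 9/5 = 3.44×10⁻⁶/K.
ΔT = 88.20 K. Constrained thermal stress σ = E·α·ΔT = 63.60×10³ MPa × 3.44×10⁻⁶ × 88.20 = 19.3 MPa (compressive).

19.3 MPa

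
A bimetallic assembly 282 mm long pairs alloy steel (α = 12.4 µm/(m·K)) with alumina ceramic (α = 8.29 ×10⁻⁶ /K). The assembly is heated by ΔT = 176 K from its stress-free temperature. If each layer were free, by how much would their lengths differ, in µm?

Δα = |12.4 − 8.29|×10⁻⁶/K = 4.11×10⁻⁶/K.
ΔL_mismatch = Δα·L·ΔT = 4.11×10⁻⁶ × 282.0 mm × 176.0 K = 204 µm.

204 µm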